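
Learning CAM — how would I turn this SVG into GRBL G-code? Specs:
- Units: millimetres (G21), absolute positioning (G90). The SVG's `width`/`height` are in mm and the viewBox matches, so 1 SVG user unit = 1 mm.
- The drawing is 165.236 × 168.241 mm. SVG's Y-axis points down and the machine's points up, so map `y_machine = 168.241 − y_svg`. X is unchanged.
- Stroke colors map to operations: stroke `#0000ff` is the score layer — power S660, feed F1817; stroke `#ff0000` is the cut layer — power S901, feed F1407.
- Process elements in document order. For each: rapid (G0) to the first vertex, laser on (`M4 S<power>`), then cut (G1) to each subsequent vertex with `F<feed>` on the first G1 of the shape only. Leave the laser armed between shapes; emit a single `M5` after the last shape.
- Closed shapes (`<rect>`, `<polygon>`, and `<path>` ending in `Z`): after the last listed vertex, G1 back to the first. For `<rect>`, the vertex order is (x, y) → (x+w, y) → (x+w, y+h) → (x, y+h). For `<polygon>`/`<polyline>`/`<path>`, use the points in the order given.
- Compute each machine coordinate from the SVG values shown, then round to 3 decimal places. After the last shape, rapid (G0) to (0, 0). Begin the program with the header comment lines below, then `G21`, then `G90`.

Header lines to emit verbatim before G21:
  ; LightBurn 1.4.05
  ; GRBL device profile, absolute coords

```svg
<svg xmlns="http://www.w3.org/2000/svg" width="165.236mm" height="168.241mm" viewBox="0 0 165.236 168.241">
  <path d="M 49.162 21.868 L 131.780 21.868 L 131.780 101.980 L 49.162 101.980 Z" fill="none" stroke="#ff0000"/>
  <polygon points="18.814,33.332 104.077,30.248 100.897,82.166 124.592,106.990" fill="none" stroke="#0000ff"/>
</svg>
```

; LightBurn 1.4.05
; GRBL device profile, absolute coords
G21
G90
G0 X49.162 Y146.373
M4 S901
G1 X131.780 Y146.373 F1407
G1 X131.780 Y66.261
G1 X49.162 Y66.261
G1 X49.162 Y146.373
G0 X18.814 Y134.909
M4 S660
G1 X104.077 Y137.993 F1817
G1 X100.897 Y86.075
G1 X124.592 Y61.251
G1 X18.814 Y134.909
M5
G0 X0.000 Y0.000

viewBox `0 0 165.236 168.241` with mm width/height → 1 unit = 1 mm. Flip: y_m = 168.241 − y_svg.

**Shape 1** — `<path>` rectangle, stroke `#ff0000` → cut (S901, F1407). Machine vertices: (49.162,146.373) → (131.780,146.373) → (131.780,66.261) → (49.162,66.261) → (49.162,146.373). Closed: final G1 returns to the first vertex.

**Shape 2** — `<polygon>` closed polygon, stroke `#0000ff` → score (S660, F1817). Machine vertices: (18.814,134.909) → (104.077,137.993) → (100.897,86.075) → (124.592,61.251) → (18.814,134.909). Closed: final G1 returns to the first vertex.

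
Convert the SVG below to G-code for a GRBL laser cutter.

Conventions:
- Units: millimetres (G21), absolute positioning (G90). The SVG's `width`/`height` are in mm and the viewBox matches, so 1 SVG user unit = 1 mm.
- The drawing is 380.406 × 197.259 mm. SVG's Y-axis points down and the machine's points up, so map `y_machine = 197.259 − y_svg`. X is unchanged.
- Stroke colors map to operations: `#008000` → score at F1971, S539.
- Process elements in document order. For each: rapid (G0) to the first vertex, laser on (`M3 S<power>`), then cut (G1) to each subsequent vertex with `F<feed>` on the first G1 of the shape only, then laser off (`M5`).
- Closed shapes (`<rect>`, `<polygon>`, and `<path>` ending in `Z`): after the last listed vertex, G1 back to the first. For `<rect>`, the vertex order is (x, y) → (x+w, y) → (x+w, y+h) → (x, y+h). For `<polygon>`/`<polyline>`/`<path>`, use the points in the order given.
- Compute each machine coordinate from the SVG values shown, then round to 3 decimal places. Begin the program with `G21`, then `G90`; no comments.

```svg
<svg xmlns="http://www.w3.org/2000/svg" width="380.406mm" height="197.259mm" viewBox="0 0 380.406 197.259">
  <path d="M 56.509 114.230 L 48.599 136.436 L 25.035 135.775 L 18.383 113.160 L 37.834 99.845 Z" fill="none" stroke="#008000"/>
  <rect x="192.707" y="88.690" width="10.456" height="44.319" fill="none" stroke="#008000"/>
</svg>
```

G21
G90
G0 X56.509 Y83.029
M3 S539
G1 X48.599 Y60.823 F1971
G1 X25.035 Y61.484
G1 X18.383 Y84.099
G1 X37.834 Y97.414
G1 X56.509 Y83.029
M5
G0 X192.707 Y108.569
M3 S539
G1 X203.163 Y108.569 F1971
G1 X203.163 Y64.250
G1 X192.707 Y64.250
G1 X192.707 Y108.569
M5

1 u = 1 mm; y_m = 197.259 − y.

[1] `<path>` regular polygon, #008000→score S539 F1971: (56.509,83.029) → (48.599,60.823) → (25.035,61.484) → (18.383,84.099) → (37.834,97.414) → (56.509,83.029) (closed)

[2] `<rect>` rectangle, #008000→score S539 F1971: (192.707,108.569) → (203.163,108.569) → (203.163,64.250) → (192.707,64.250) → (192.707,108.569) (closed)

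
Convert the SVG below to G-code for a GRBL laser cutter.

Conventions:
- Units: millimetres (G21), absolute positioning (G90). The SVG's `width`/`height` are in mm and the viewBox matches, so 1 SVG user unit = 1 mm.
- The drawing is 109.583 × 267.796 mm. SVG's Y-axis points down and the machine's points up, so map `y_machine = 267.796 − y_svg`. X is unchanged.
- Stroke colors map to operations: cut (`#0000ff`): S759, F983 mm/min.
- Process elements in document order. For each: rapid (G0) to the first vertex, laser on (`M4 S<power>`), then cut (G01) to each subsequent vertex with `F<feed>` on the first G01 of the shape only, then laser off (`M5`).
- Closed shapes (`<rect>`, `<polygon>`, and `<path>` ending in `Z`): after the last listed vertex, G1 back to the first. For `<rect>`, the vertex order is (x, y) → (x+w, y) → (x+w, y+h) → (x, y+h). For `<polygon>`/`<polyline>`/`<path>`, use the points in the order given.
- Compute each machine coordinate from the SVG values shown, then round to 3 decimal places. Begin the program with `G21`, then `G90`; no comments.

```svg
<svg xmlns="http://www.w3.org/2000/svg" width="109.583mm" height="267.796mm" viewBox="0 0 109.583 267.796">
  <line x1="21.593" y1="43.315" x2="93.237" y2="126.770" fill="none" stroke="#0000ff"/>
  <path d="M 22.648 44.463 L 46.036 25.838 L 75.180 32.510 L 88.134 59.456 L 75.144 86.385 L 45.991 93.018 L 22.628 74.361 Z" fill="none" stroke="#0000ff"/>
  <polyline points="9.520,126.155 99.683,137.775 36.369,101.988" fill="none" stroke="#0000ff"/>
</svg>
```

G21
G90
G0 X21.593 Y224.481
M4 S759
G01 X93.237 Y141.026 F983
M5
G0 X22.648 Y223.333
M4 S759
G01 X46.036 Y241.958 F983
G01 X75.180 Y235.286
G01 X88.134 Y208.340
G01 X75.144 Y181.411
G01 X45.991 Y174.778
G01 X22.628 Y193.435
G01 X22.648 Y223.333
M5
G0 X9.520 Y141.641
M4 S759
G01 X99.683 Y130.021 F983
G01 X36.369 Y165.808
M5

1 u = 1 mm; y_m = 267.796 − y.

[1] `<line>` line segment, #0000ff→cut S759 F983: (21.593,224.481) → (93.237,141.026)

[2] `<path>` regular polygon, #0000ff→cut S759 F983: (22.648,223.333) → (46.036,241.958) → (75.180,235.286) → (88.134,208.340) → (75.144,181.411) → (45.991,174.778) → (22.628,193.435) → (22.648,223.333) (closed)

[3] `<polyline>` open polyline, #0000ff→cut S759 F983: (9.520,141.641) → (99.683,130.021) → (36.369,165.808)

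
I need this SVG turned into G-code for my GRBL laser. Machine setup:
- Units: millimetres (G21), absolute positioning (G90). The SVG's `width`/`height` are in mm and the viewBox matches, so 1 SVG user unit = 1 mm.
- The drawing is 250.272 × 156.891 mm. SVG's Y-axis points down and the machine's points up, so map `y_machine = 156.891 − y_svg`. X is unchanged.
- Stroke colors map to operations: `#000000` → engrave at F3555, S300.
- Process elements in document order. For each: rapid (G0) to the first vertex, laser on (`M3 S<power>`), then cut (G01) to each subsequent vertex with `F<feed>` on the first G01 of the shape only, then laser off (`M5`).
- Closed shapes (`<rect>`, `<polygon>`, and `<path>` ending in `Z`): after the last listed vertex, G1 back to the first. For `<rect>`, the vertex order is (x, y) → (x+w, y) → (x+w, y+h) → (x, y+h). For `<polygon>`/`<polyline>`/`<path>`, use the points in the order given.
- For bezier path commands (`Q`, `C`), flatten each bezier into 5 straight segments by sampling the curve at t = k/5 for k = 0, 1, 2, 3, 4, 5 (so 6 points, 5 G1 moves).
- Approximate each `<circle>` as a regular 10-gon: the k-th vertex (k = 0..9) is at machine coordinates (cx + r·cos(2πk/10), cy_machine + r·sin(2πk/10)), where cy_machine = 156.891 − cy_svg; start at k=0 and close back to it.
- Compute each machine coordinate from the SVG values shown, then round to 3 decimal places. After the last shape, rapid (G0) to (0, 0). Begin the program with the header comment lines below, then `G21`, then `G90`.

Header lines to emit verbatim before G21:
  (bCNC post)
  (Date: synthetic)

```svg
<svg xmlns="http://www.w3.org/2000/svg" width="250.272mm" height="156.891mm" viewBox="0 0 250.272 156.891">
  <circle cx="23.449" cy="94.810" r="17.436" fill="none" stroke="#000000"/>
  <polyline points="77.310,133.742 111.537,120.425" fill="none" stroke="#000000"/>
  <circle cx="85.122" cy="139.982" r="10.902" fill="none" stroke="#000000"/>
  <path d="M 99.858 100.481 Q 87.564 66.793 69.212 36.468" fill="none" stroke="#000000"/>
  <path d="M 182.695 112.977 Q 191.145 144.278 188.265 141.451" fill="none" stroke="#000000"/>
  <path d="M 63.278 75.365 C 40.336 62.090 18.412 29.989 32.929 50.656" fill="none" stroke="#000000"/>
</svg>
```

1 u = 1 mm; y_m = 156.891 − y.

[1] `<circle>` circle, #000000→engrave S300 F3555: (40.885,62.081) → (37.555,72.330) → (28.837,78.664) → (18.061,78.664) → (9.343,72.330) → (6.013,62.081) → (9.343,51.832) → (18.061,45.498) → (28.837,45.498) → (37.555,51.832) → (40.885,62.081) (closed)

[2] `<polyline>` line segment, #000000→engrave S300 F3555: (77.310,23.149) → (111.537,36.466)

[3] `<circle>` circle, #000000→engrave S300 F3555: (96.024,16.909) → (93.942,23.317) → (88.491,27.277) → (81.753,27.277) → (76.302,23.317) → (74.220,16.909) → (76.302,10.501) → (81.753,6.541) → (88.491,6.541) → (93.942,10.501) → (96.024,16.909) (closed)

[4] `<path>` quadratic bezier, #000000→engrave S300 F3555: (99.858,56.410) → (94.698,69.751) → (89.054,82.822) → (82.924,95.625) → (76.310,108.158) → (69.212,120.423)

[5] `<path>` quadratic bezier, #000000→engrave S300 F3555: (182.695,43.914) → (185.622,32.759) → (187.642,24.334) → (188.756,18.639) → (188.964,15.674) → (188.265,15.440)

[6] `<path>` cubic bezier, #000000→engrave S300 F3555: (63.278,81.526) → (49.918,91.177) → (38.503,101.910) → (30.733,110.289) → (28.308,112.876) → (32.929,106.235)

(bCNC post)
(Date: synthetic)
G21
G90
G0 X40.885 Y62.081
M3 S300
G01 X37.555 Y72.330 F3555
G01 X28.837 Y78.664
G01 X18.061 Y78.664
G01 X9.343 Y72.330
G01 X6.013 Y62.081
G01 X9.343 Y51.832
G01 X18.061 Y45.498
G01 X28.837 Y45.498
G01 X37.555 Y51.832
G01 X40.885 Y62.081
M5
G0 X77.310 Y23.149
M3 S300
G01 X111.537 Y36.466 F3555
M5
G0 X96.024 Y16.909
M3 S300
G01 X93.942 Y23.317 F3555
G01 X88.491 Y27.277
G01 X81.753 Y27.277
G01 X76.302 Y23.317
G01 X74.220 Y16.909
G01 X76.302 Y10.501
G01 X81.753 Y6.541
G01 X88.491 Y6.541
G01 X93.942 Y10.501
G01 X96.024 Y16.909
M5
G0 X99.858 Y56.410
M3 S300
G01 X94.698 Y69.751 F3555
G01 X89.054 Y82.822
G01 X82.924 Y95.625
G01 X76.310 Y108.158
G01 X69.212 Y120.423
M5
G0 X182.695 Y43.914
M3 S300
G01 X185.622 Y32.759 F3555
G01 X187.642 Y24.334
G01 X188.756 Y18.639
G01 X188.964 Y15.674
G01 X188.265 Y15.440
M5
G0 X63.278 Y81.526
M3 S300
G01 X49.918 Y91.177 F3555
G01 X38.503 Y101.910
G01 X30.733 Y110.289
G01 X28.308 Y112.876
G01 X32.929 Y106.235
M5
G0 X0.000 Y0.000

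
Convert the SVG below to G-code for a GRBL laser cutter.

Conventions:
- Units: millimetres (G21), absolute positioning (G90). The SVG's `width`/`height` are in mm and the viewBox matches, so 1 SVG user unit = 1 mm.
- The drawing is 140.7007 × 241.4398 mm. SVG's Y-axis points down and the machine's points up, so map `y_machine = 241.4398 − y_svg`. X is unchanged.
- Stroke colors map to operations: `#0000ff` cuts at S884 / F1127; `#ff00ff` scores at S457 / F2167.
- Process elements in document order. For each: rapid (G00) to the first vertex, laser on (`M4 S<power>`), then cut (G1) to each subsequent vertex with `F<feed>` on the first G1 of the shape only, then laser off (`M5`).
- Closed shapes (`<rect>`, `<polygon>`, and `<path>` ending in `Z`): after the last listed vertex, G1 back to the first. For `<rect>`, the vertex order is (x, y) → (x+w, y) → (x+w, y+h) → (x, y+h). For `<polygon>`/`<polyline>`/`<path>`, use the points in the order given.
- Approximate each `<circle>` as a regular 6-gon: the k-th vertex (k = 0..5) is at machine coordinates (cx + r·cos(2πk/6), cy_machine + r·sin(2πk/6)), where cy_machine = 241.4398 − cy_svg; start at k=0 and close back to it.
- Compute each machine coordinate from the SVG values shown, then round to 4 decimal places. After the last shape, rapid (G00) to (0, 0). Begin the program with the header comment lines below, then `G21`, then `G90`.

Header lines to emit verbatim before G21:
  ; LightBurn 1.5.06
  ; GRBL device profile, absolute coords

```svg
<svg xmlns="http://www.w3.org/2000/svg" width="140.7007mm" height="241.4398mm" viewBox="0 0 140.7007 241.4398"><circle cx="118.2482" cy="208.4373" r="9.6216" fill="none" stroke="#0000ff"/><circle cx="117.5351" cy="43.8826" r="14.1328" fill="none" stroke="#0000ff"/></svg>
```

1 u = 1 mm; y_m = 241.4398 − y.

[1] `<circle>` circle, #0000ff→cut S884 F1127: (127.8698,33.0025) → (123.0590,41.3351) → (113.4374,41.3351) → (108.6266,33.0025) → (113.4374,24.6699) → (123.0590,24.6699) → (127.8698,33.0025) (closed)

[2] `<circle>` circle, #0000ff→cut S884 F1127: (131.6679,197.5572) → (124.6015,209.7966) → (110.4687,209.7966) → (103.4023,197.5572) → (110.4687,185.3178) → (124.6015,185.3178) → (131.6679,197.5572) (closed)

; LightBurn 1.5.06
; GRBL device profile, absolute coords
G21
G90
G00 X127.8698 Y33.0025
M4 S884
G1 X123.0590 Y41.3351 F1127
G1 X113.4374 Y41.3351
G1 X108.6266 Y33.0025
G1 X113.4374 Y24.6699
G1 X123.0590 Y24.6699
G1 X127.8698 Y33.0025
M5
G00 X131.6679 Y197.5572
M4 S884
G1 X124.6015 Y209.7966 F1127
G1 X110.4687 Y209.7966
G1 X103.4023 Y197.5572
G1 X110.4687 Y185.3178
G1 X124.6015 Y185.3178
G1 X131.6679 Y197.5572
M5
G00 X0.0000 Y0.0000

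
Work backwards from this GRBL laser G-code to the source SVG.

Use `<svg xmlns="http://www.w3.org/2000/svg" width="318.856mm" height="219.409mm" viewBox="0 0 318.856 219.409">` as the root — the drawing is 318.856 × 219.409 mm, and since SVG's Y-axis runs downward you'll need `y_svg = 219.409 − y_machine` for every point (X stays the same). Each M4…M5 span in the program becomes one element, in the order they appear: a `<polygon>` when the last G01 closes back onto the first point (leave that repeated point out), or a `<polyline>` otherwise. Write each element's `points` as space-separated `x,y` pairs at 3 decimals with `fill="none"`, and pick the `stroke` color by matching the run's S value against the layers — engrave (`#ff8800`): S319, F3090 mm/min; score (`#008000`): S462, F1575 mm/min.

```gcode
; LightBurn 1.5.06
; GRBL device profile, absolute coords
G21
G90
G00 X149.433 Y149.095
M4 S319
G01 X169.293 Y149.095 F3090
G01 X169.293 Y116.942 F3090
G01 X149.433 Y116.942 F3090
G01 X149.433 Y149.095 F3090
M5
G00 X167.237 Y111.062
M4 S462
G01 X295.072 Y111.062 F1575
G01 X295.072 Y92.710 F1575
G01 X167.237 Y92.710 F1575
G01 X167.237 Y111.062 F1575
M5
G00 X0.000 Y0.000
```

Machine Y-up, SVG Y-down with viewBox height 219.409, so y_svg = 219.409 − y_machine; X carries over.

Run 1: the run's S319 means `#ff8800` (engrave). The run returns to its start, so emit a `<polygon>` with points (Y-flipped): 149.433,70.314 169.293,70.314 169.293,102.467 149.433,102.467.

Run 2: S462 ⇒ score layer `#008000`. The run returns to its start, so emit a `<polygon>` with points (Y-flipped): 167.237,108.347 295.072,108.347 295.072,126.699 167.237,126.699.

<svg xmlns="http://www.w3.org/2000/svg" width="318.856mm" height="219.409mm" viewBox="0 0 318.856 219.409">
  <polygon points="149.433,70.314 169.293,70.314 169.293,102.467 149.433,102.467" fill="none" stroke="#ff8800"/>
  <polygon points="167.237,108.347 295.072,108.347 295.072,126.699 167.237,126.699" fill="none" stroke="#008000"/>
</svg>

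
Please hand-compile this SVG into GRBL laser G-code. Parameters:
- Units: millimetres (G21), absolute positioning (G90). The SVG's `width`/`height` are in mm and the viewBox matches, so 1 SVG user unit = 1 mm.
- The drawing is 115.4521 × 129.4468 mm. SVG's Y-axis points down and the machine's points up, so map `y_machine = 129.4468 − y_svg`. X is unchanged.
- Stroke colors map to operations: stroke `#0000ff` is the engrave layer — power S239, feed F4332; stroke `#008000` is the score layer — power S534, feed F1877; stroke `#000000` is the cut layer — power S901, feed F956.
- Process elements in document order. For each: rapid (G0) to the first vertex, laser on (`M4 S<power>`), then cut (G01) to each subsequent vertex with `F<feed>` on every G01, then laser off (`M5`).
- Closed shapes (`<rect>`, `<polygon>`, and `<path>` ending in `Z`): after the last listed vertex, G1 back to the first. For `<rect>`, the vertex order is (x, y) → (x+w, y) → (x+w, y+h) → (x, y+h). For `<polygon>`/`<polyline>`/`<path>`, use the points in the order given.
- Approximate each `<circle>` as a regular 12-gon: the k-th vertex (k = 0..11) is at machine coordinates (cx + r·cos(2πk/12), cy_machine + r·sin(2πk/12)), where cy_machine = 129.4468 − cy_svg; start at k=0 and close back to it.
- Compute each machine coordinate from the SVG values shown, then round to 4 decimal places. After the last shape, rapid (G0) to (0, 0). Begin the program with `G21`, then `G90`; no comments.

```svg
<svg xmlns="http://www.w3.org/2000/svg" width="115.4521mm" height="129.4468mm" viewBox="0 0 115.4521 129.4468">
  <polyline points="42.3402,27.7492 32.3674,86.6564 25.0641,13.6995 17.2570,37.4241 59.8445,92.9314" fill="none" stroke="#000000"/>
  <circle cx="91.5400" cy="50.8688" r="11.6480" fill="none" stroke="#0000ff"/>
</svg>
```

G21
G90
G0 X42.3402 Y101.6976
M4 S901
G01 X32.3674 Y42.7904 F956
G01 X25.0641 Y115.7473 F956
G01 X17.2570 Y92.0227 F956
G01 X59.8445 Y36.5154 F956
M5
G0 X103.1880 Y78.5780
M4 S239
G01 X101.6275 Y84.4020 F4332
G01 X97.3640 Y88.6655 F4332
G01 X91.5400 Y90.2260 F4332
G01 X85.7160 Y88.6655 F4332
G01 X81.4525 Y84.4020 F4332
G01 X79.8920 Y78.5780 F4332
G01 X81.4525 Y72.7540 F4332
G01 X85.7160 Y68.4905 F4332
G01 X91.5400 Y66.9300 F4332
G01 X97.3640 Y68.4905 F4332
G01 X101.6275 Y72.7540 F4332
G01 X103.1880 Y78.5780 F4332
M5
G0 X0.0000 Y0.0000

1 u = 1 mm; y_m = 129.4468 − y.

[1] `<polyline>` open polyline, #000000→cut S901 F956: (42.3402,101.6976) → (32.3674,42.7904) → (25.0641,115.7473) → (17.2570,92.0227) → (59.8445,36.5154)

[2] `<circle>` circle, #0000ff→engrave S239 F4332: (103.1880,78.5780) → (101.6275,84.4020) → (97.3640,88.6655) → (91.5400,90.2260) → (85.7160,88.6655) → (81.4525,84.4020) → (79.8920,78.5780) → (81.4525,72.7540) → (85.7160,68.4905) → (91.5400,66.9300) → (97.3640,68.4905) → (101.6275,72.7540) → (103.1880,78.5780) (closed)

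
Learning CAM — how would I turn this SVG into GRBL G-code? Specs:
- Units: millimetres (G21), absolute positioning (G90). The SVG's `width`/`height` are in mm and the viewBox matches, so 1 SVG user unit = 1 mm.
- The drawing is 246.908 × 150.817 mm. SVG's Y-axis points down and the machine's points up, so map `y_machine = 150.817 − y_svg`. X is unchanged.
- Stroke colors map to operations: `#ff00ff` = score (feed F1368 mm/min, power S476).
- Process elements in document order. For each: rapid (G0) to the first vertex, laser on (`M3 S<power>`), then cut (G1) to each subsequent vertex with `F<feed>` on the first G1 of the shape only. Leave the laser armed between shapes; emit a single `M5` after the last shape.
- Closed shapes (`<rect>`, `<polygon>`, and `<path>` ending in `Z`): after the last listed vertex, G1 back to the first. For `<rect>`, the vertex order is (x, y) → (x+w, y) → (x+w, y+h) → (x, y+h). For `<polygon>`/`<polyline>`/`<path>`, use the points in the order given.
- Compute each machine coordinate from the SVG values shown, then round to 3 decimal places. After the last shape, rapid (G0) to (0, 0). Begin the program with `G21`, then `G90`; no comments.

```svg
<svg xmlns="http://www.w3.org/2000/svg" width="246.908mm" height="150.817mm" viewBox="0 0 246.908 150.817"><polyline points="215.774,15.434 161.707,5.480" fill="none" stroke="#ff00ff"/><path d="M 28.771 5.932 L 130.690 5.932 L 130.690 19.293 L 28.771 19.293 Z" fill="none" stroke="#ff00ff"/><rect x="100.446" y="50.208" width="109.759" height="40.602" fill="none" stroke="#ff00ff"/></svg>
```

G21
G90
G0 X215.774 Y135.383
M3 S476
G1 X161.707 Y145.337 F1368
G0 X28.771 Y144.885
M3 S476
G1 X130.690 Y144.885 F1368
G1 X130.690 Y131.524
G1 X28.771 Y131.524
G1 X28.771 Y144.885
G0 X100.446 Y100.609
M3 S476
G1 X210.205 Y100.609 F1368
G1 X210.205 Y60.007
G1 X100.446 Y60.007
G1 X100.446 Y100.609
M5
G0 X0.000 Y0.000

1 u = 1 mm; y_m = 150.817 − y.

[1] `<polyline>` line segment, #ff00ff→score S476 F1368: (215.774,135.383) → (161.707,145.337)

[2] `<path>` rectangle, #ff00ff→score S476 F1368: (28.771,144.885) → (130.690,144.885) → (130.690,131.524) → (28.771,131.524) → (28.771,144.885) (closed)

[3] `<rect>` rectangle, #ff00ff→score S476 F1368: (100.446,100.609) → (210.205,100.609) → (210.205,60.007) → (100.446,60.007) → (100.446,100.609) (closed)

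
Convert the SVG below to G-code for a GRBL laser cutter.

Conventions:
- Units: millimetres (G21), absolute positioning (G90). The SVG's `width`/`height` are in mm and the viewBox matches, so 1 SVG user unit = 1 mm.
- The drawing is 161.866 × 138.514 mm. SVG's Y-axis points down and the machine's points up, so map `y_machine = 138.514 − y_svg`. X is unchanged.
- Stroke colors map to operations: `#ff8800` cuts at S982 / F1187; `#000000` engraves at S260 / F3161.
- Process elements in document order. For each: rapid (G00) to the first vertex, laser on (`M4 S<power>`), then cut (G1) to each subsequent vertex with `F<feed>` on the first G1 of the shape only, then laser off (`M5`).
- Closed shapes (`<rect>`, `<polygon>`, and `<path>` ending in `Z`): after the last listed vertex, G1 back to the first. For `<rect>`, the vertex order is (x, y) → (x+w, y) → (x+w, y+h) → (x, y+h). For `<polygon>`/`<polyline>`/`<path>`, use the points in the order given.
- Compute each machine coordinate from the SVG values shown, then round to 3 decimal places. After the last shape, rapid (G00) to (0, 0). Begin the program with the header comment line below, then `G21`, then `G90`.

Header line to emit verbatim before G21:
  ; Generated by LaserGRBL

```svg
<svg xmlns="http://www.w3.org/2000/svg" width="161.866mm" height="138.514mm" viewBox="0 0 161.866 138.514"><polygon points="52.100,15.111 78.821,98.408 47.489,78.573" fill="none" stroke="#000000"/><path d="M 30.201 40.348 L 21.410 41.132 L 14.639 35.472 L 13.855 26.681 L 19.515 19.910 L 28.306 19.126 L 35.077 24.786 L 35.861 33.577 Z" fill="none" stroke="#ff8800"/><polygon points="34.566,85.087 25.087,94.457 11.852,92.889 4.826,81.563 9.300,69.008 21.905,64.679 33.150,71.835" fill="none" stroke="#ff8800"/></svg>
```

viewBox `0 0 161.866 138.514` with mm width/height → 1 unit = 1 mm. Flip: y_m = 138.514 − y_svg.

**Shape 1** — `<polygon>` closed polygon, stroke `#000000` → engrave (S260, F3161). Machine vertices: (52.100,123.403) → (78.821,40.106) → (47.489,59.941) → (52.100,123.403). Closed: final G1 returns to the first vertex.

**Shape 2** — `<path>` regular polygon, stroke `#ff8800` → cut (S982, F1187). Machine vertices: (30.201,98.166) → (21.410,97.382) → (14.639,103.042) → (13.855,111.833) → (19.515,118.604) → (28.306,119.388) → (35.077,113.728) → (35.861,104.937) → (30.201,98.166). Closed: final G1 returns to the first vertex.

**Shape 3** — `<polygon>` regular polygon, stroke `#ff8800` → cut (S982, F1187). Machine vertices: (34.566,53.427) → (25.087,44.057) → (11.852,45.625) → (4.826,56.951) → (9.300,69.506) → (21.905,73.835) → (33.150,66.679) → (34.566,53.427). Closed: final G1 returns to the first vertex.

; Generated by LaserGRBL
G21
G90
G00 X52.100 Y123.403
M4 S260
G1 X78.821 Y40.106 F3161
G1 X47.489 Y59.941
G1 X52.100 Y123.403
M5
G00 X30.201 Y98.166
M4 S982
G1 X21.410 Y97.382 F1187
G1 X14.639 Y103.042
G1 X13.855 Y111.833
G1 X19.515 Y118.604
G1 X28.306 Y119.388
G1 X35.077 Y113.728
G1 X35.861 Y104.937
G1 X30.201 Y98.166
M5
G00 X34.566 Y53.427
M4 S982
G1 X25.087 Y44.057 F1187
G1 X11.852 Y45.625
G1 X4.826 Y56.951
G1 X9.300 Y69.506
G1 X21.905 Y73.835
G1 X33.150 Y66.679
G1 X34.566 Y53.427
M5
G00 X0.000 Y0.000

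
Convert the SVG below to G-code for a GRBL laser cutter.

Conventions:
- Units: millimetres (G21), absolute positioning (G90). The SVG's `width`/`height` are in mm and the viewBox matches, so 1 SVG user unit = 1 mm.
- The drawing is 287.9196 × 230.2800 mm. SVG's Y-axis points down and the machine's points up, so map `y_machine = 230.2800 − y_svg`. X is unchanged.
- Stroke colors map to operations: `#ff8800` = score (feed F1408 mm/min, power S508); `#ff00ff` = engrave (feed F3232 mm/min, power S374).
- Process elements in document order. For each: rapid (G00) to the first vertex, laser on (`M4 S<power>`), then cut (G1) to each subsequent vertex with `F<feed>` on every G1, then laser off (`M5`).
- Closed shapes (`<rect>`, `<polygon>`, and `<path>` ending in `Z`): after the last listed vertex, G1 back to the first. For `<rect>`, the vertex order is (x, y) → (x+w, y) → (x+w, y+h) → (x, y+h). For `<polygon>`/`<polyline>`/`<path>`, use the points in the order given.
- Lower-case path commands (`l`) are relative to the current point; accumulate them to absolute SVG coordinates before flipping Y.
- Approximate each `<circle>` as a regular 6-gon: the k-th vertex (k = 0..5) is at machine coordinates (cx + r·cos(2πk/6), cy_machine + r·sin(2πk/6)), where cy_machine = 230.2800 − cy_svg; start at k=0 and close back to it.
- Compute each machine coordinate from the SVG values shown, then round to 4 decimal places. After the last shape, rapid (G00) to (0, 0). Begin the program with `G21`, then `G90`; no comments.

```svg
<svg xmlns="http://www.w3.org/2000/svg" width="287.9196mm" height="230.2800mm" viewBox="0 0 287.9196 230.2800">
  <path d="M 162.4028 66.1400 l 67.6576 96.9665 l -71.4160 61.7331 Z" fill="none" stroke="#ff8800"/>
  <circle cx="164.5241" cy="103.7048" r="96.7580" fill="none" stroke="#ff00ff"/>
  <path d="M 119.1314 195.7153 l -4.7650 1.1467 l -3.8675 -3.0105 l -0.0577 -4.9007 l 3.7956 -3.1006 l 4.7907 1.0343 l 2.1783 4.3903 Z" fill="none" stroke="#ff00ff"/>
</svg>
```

Since the viewBox matches the mm dimensions, user units are millimetres directly. The only transform is the Y-flip y_m = 230.2800 − y_svg.

Shape 1 is a closed polygon drawn with `<path>`. Its stroke #ff8800 means score at S508, F1408. After flipping Y the toolpath is (162.4028,164.1400) → (230.0604,67.1735) → (158.6444,5.4404) → (162.4028,164.1400), returning to the start.

Shape 2 is a circle drawn with `<circle>`. Its stroke #ff00ff means engrave at S374, F3232. After flipping Y the toolpath is (261.2821,126.5752) → (212.9031,210.3701) → (116.1451,210.3701) → (67.7661,126.5752) → (116.1451,42.7803) → (212.9031,42.7803) → (261.2821,126.5752), returning to the start.

Shape 3 is a regular polygon drawn with `<path>`. Its stroke #ff00ff means engrave at S374, F3232. After flipping Y the toolpath is (119.1314,34.5647) → (114.3664,33.4180) → (110.4989,36.4285) → (110.4412,41.3292) → (114.2368,44.4298) → (119.0275,43.3955) → (121.2058,39.0052) → (119.1314,34.5647), returning to the start.

G21
G90
G00 X162.4028 Y164.1400
M4 S508
G1 X230.0604 Y67.1735 F1408
G1 X158.6444 Y5.4404 F1408
G1 X162.4028 Y164.1400 F1408
M5
G00 X261.2821 Y126.5752
M4 S374
G1 X212.9031 Y210.3701 F3232
G1 X116.1451 Y210.3701 F3232
G1 X67.7661 Y126.5752 F3232
G1 X116.1451 Y42.7803 F3232
G1 X212.9031 Y42.7803 F3232
G1 X261.2821 Y126.5752 F3232
M5
G00 X119.1314 Y34.5647
M4 S374
G1 X114.3664 Y33.4180 F3232
G1 X110.4989 Y36.4285 F3232
G1 X110.4412 Y41.3292 F3232
G1 X114.2368 Y44.4298 F3232
G1 X119.0275 Y43.3955 F3232
G1 X121.2058 Y39.0052 F3232
G1 X119.1314 Y34.5647 F3232
M5
G00 X0.0000 Y0.0000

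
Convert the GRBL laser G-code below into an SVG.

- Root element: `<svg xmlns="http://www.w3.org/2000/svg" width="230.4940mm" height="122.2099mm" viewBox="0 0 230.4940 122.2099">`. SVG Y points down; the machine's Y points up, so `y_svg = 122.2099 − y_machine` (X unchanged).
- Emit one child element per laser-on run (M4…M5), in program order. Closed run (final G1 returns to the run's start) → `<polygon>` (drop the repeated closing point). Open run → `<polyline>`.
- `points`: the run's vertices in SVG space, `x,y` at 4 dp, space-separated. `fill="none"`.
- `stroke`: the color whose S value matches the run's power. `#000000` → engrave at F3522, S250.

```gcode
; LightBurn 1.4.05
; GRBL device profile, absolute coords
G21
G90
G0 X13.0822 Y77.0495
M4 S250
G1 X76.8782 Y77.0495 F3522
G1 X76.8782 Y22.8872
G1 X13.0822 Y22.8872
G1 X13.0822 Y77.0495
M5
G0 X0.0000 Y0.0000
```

<svg xmlns="http://www.w3.org/2000/svg" width="230.4940mm" height="122.2099mm" viewBox="0 0 230.4940 122.2099">
  <polygon points="13.0822,45.1604 76.8782,45.1604 76.8782,99.3227 13.0822,99.3227" fill="none" stroke="#000000"/>
</svg>

y_svg = 122.2099 − y_m. Every run uses S250, so all elements get stroke `#000000` (engrave).

[1] closed run; points: 13.0822,45.1604 76.8782,45.1604 76.8782,99.3227 13.0822,99.3227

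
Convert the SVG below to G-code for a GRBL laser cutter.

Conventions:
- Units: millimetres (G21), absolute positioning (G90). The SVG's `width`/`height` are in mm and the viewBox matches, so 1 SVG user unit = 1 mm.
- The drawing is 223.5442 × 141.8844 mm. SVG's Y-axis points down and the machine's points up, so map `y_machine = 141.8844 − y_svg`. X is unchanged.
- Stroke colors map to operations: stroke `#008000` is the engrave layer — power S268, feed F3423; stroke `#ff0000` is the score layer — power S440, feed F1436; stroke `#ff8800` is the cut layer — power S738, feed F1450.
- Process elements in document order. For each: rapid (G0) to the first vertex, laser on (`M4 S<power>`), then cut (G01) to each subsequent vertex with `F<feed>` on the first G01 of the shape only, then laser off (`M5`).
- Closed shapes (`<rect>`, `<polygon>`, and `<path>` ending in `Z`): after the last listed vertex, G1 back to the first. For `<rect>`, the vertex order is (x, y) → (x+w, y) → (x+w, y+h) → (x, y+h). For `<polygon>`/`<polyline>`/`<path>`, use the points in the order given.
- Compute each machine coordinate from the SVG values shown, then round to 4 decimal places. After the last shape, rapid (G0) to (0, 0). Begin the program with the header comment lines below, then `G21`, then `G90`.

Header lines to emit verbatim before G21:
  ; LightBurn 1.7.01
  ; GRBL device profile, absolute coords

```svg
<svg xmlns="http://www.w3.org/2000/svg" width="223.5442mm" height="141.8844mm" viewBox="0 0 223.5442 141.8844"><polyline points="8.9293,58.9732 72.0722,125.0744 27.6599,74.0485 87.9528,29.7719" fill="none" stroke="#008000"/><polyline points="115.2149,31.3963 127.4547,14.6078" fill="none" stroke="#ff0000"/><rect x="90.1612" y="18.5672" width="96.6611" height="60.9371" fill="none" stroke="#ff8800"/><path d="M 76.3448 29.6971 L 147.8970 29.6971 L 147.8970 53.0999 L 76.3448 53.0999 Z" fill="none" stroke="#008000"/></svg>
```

Since the viewBox matches the mm dimensions, user units are millimetres directly. The only transform is the Y-flip y_m = 141.8844 − y_svg.

Shape 1 is a open polyline drawn with `<polyline>`. Its stroke #008000 means engrave at S268, F3423. After flipping Y the toolpath is (8.9293,82.9112) → (72.0722,16.8100) → (27.6599,67.8359) → (87.9528,112.1125).

Shape 2 is a line segment drawn with `<polyline>`. Its stroke #ff0000 means score at S440, F1436. After flipping Y the toolpath is (115.2149,110.4881) → (127.4547,127.2766).

Shape 3 is a rectangle drawn with `<rect>`. Its stroke #ff8800 means cut at S738, F1450. After flipping Y the toolpath is (90.1612,123.3172) → (186.8223,123.3172) → (186.8223,62.3801) → (90.1612,62.3801) → (90.1612,123.3172), returning to the start.

Shape 4 is a rectangle drawn with `<path>`. Its stroke #008000 means engrave at S268, F3423. After flipping Y the toolpath is (76.3448,112.1873) → (147.8970,112.1873) → (147.8970,88.7845) → (76.3448,88.7845) → (76.3448,112.1873), returning to the start.

; LightBurn 1.7.01
; GRBL device profile, absolute coords
G21
G90
G0 X8.9293 Y82.9112
M4 S268
G01 X72.0722 Y16.8100 F3423
G01 X27.6599 Y67.8359
G01 X87.9528 Y112.1125
M5
G0 X115.2149 Y110.4881
M4 S440
G01 X127.4547 Y127.2766 F1436
M5
G0 X90.1612 Y123.3172
M4 S738
G01 X186.8223 Y123.3172 F1450
G01 X186.8223 Y62.3801
G01 X90.1612 Y62.3801
G01 X90.1612 Y123.3172
M5
G0 X76.3448 Y112.1873
M4 S268
G01 X147.8970 Y112.1873 F3423
G01 X147.8970 Y88.7845
G01 X76.3448 Y88.7845
G01 X76.3448 Y112.1873
M5
G0 X0.0000 Y0.0000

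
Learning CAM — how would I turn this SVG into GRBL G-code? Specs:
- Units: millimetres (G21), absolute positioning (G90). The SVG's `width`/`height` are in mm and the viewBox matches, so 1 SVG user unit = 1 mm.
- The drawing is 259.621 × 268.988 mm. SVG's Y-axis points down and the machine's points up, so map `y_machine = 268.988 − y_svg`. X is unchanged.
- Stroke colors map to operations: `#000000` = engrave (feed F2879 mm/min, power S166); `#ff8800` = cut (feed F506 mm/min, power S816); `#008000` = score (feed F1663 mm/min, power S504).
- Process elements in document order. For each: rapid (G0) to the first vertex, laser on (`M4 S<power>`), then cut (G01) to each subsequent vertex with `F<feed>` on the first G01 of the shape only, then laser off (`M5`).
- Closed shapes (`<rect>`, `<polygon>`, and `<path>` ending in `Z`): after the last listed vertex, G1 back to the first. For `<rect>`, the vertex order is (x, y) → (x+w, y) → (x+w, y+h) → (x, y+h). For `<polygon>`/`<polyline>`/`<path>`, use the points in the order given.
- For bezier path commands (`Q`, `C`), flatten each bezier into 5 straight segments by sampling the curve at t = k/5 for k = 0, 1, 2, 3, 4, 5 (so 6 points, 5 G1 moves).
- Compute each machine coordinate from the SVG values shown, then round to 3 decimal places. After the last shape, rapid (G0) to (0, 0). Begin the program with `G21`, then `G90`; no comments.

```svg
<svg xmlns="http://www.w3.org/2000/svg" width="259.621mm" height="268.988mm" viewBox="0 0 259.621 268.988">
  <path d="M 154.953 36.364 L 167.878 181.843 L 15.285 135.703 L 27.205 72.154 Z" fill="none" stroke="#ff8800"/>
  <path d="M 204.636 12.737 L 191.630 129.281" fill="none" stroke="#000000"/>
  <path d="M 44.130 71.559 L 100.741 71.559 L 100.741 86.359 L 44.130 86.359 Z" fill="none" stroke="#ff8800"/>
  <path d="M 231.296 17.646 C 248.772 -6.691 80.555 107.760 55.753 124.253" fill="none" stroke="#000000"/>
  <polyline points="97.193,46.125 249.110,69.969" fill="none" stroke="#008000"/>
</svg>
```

G21
G90
G0 X154.953 Y232.624
M4 S816
G01 X167.878 Y87.145 F506
G01 X15.285 Y133.285
G01 X27.205 Y196.834
G01 X154.953 Y232.624
M5
G0 X204.636 Y256.251
M4 S166
G01 X191.630 Y139.707 F2879
M5
G0 X44.130 Y197.429
M4 S816
G01 X100.741 Y197.429 F506
G01 X100.741 Y182.629
G01 X44.130 Y182.629
G01 X44.130 Y197.429
M5
G0 X231.296 Y251.342
M4 S166
G01 X222.131 Y251.184 F2879
G01 X184.197 Y229.080
G01 X133.292 Y196.395
G01 X85.211 Y164.492
G01 X55.753 Y144.735
M5
G0 X97.193 Y222.863
M4 S504
G01 X249.110 Y199.019 F1663
M5
G0 X0.000 Y0.000

Since the viewBox matches the mm dimensions, user units are millimetres directly. The only transform is the Y-flip y_m = 268.988 − y_svg.

Shape 1 is a closed polygon drawn with `<path>`. Its stroke #ff8800 means cut at S816, F506. After flipping Y the toolpath is (154.953,232.624) → (167.878,87.145) → (15.285,133.285) → (27.205,196.834) → (154.953,232.624), returning to the start.

Shape 2 is a line segment drawn with `<path>`. Its stroke #000000 means engrave at S166, F2879. After flipping Y the toolpath is (204.636,256.251) → (191.630,139.707).

Shape 3 is a rectangle drawn with `<path>`. Its stroke #ff8800 means cut at S816, F506. After flipping Y the toolpath is (44.130,197.429) → (100.741,197.429) → (100.741,182.629) → (44.130,182.629) → (44.130,197.429), returning to the start.

Shape 4 is a cubic bezier drawn with `<path>`. Its stroke #000000 means engrave at S166, F2879. After flipping Y the toolpath is (231.296,251.342) → (222.131,251.184) → (184.197,229.080) → (133.292,196.395) → (85.211,164.492) → (55.753,144.735).

Shape 5 is a line segment drawn with `<polyline>`. Its stroke #008000 means score at S504, F1663. After flipping Y the toolpath is (97.193,222.863) → (249.110,199.019).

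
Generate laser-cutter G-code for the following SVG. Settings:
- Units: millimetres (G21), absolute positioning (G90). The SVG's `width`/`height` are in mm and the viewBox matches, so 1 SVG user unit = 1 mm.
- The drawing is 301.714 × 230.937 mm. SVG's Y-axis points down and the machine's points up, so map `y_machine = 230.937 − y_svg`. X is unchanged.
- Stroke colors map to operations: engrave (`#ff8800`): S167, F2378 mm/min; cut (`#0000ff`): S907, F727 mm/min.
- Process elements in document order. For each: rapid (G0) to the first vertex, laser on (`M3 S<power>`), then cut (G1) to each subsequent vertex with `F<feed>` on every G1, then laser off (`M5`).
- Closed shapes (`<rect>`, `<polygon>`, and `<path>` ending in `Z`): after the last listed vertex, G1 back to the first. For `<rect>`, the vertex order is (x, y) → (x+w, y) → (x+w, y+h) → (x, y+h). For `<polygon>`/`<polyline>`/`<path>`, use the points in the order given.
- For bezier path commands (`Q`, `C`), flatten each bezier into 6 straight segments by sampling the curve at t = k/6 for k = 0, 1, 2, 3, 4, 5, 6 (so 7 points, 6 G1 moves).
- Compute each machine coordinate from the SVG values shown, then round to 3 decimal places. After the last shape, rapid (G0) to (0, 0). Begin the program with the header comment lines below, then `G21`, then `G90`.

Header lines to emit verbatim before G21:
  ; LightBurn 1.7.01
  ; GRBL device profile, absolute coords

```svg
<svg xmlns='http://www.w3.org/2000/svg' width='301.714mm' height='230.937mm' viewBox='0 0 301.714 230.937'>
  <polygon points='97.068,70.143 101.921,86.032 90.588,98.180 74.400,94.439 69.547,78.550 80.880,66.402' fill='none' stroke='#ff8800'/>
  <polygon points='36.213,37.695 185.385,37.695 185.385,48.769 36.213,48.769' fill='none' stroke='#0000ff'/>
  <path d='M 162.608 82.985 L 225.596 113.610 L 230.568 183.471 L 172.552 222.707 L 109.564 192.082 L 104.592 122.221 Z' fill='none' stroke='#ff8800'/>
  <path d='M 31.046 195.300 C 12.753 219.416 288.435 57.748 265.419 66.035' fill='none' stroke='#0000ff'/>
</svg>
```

; LightBurn 1.7.01
; GRBL device profile, absolute coords
G21
G90
G0 X97.068 Y160.794
M3 S167
G1 X101.921 Y144.905 F2378
G1 X90.588 Y132.757 F2378
G1 X74.400 Y136.498 F2378
G1 X69.547 Y152.387 F2378
G1 X80.880 Y164.535 F2378
G1 X97.068 Y160.794 F2378
M5
G0 X36.213 Y193.242
M3 S907
G1 X185.385 Y193.242 F727
G1 X185.385 Y182.168 F727
G1 X36.213 Y182.168 F727
G1 X36.213 Y193.242 F727
M5
G0 X162.608 Y147.952
M3 S167
G1 X225.596 Y117.327 F2378
G1 X230.568 Y47.466 F2378
G1 X172.552 Y8.230 F2378
G1 X109.564 Y38.855 F2378
G1 X104.592 Y108.716 F2378
G1 X162.608 Y147.952 F2378
M5
G0 X31.046 Y35.637
M3 S907
G1 X43.654 Y37.414 F727
G1 X88.794 Y60.273 F727
G1 X150.004 Y94.334 F727
G1 X210.820 Y129.713 F727
G1 X254.779 Y156.530 F727
G1 X265.419 Y164.902 F727
M5
G0 X0.000 Y0.000

Since the viewBox matches the mm dimensions, user units are millimetres directly. The only transform is the Y-flip y_m = 230.937 − y_svg.

Shape 1 is a regular polygon drawn with `<polygon>`. Its stroke #ff8800 means engrave at S167, F2378. After flipping Y the toolpath is (97.068,160.794) → (101.921,144.905) → (90.588,132.757) → (74.400,136.498) → (69.547,152.387) → (80.880,164.535) → (97.068,160.794), returning to the start.

Shape 2 is a rectangle drawn with `<polygon>`. Its stroke #0000ff means cut at S907, F727. After flipping Y the toolpath is (36.213,193.242) → (185.385,193.242) → (185.385,182.168) → (36.213,182.168) → (36.213,193.242), returning to the start.

Shape 3 is a regular polygon drawn with `<path>`. Its stroke #ff8800 means engrave at S167, F2378. After flipping Y the toolpath is (162.608,147.952) → (225.596,117.327) → (230.568,47.466) → (172.552,8.230) → (109.564,38.855) → (104.592,108.716) → (162.608,147.952), returning to the start.

Shape 4 is a cubic bezier drawn with `<path>`. Its stroke #0000ff means cut at S907, F727. After flipping Y the toolpath is (31.046,35.637) → (43.654,37.414) → (88.794,60.273) → (150.004,94.334) → (210.820,129.713) → (254.779,156.530) → (265.419,164.902).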